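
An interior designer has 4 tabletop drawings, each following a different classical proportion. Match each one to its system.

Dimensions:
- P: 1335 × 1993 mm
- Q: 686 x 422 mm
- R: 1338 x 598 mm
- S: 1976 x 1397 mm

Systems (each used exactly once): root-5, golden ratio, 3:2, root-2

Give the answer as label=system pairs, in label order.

P = 1993/1335 ≈ 1.493 → 3:2 (1.500)
Q = 686/422 ≈ 1.626 → golden ratio (1.618)
R = 1338/598 ≈ 2.237 → root-5 (2.236)
S = 1976/1397 ≈ 1.414 → root-2 (1.414)

P=3:2, Q=golden ratio, R=root-5, S=root-2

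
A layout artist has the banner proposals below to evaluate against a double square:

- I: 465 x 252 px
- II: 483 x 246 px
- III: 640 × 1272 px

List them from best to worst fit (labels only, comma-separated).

III, II, I

Ratios: I = 465 / 252 ≈ 1.845; II = 483 / 246 ≈ 1.963; III = 1272 / 640 ≈ 1.988.
|Δ from 2.000|: I 0.155; II 0.037; III 0.012.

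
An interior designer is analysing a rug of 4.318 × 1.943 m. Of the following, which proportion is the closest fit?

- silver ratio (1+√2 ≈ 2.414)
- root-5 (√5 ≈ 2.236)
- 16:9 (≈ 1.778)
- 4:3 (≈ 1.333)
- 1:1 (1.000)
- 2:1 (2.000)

Ratio = 4.318 / 1.943 ≈ 2.222.
Distances: silver ratio 2.414 (Δ 0.192); root-5 2.236 (Δ 0.014); 16:9 1.778 (Δ 0.444); 4:3 1.333 (Δ 0.889); 1:1 1.000 (Δ 1.222); 2:1 2.000 (Δ 0.222).

root-5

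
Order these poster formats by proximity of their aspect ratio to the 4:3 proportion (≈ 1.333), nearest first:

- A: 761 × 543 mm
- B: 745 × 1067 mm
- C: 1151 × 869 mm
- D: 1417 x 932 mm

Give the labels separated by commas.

Ratios: A = 761 / 543 ≈ 1.401; B = 1067 / 745 ≈ 1.432; C = 1151 / 869 ≈ 1.325; D = 1417 / 932 ≈ 1.520.
|Δ from 1.333|: A 0.068; B 0.099; C 0.008; D 0.187.

C, A, B, D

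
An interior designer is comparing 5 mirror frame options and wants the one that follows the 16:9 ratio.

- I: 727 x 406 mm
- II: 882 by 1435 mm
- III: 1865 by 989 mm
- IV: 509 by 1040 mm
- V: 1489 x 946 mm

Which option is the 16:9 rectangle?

Ratios (long/short): I ≈ 1.791; II ≈ 1.627; III ≈ 1.886; IV ≈ 2.043; V ≈ 1.574.
16:9 ≈ 1.778; option I is nearest (Δ 0.013).

I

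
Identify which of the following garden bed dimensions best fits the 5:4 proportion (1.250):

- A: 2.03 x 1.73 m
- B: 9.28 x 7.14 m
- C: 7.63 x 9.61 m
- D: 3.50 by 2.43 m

Ratios (long/short): A ≈ 1.173; B ≈ 1.300; C ≈ 1.260; D ≈ 1.440.
5:4 ≈ 1.250; option C is nearest (Δ 0.010).

C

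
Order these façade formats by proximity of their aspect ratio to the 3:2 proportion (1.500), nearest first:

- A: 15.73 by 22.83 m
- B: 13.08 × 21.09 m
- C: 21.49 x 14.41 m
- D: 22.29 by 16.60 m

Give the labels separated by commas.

C, A, B, D

A: 22.83/15.73 ≈ 1.451 → |1.451 − 1.500| = 0.049
B: 21.09/13.08 ≈ 1.612 → |1.612 − 1.500| = 0.112
C: 21.49/14.41 ≈ 1.491 → |1.491 − 1.500| = 0.009
D: 22.29/16.60 ≈ 1.343 → |1.343 − 1.500| = 0.157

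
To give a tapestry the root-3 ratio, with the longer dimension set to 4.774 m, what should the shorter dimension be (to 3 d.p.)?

root-3 ≈ 1.73205.
Shorter side = 4.774 ÷ 1.73205 ≈ 2.75627 → 2.756 m.

2.756 m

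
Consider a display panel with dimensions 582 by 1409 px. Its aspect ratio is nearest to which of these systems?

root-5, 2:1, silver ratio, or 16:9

Ratio = 1409 / 582 ≈ 2.421.
Distances: root-5 2.236 (Δ 0.185); 2:1 2.000 (Δ 0.421); silver ratio 2.414 (Δ 0.007); 16:9 1.778 (Δ 0.643).

silver ratio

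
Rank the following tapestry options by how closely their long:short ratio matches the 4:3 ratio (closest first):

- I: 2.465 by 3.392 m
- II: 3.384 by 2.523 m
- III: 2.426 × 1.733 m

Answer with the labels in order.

II, I, III

Ratios: I = 3.392 / 2.465 ≈ 1.376; II = 3.384 / 2.523 ≈ 1.341; III = 2.426 / 1.733 ≈ 1.400.
|Δ from 1.333|: I 0.043; II 0.008; III 0.067.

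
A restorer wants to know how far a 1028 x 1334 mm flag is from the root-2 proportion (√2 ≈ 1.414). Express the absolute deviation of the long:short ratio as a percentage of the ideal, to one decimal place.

8.2%

Ratio = 1334 / 1028 ≈ 1.2977.
Ideal root-2 ≈ 1.4142. |1.2977 − 1.4142| / 1.4142 ≈ 8.24% → 8.2%.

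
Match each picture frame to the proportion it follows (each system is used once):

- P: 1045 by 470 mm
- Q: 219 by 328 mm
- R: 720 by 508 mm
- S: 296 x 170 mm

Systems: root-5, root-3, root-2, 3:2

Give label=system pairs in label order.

P=root-5, Q=3:2, R=root-2, S=root-3

Ratios: P ≈ 2.223; Q ≈ 1.498; R ≈ 1.417; S ≈ 1.741.
Targets: root-5 ≈ 2.236; root-3 ≈ 1.732; root-2 ≈ 1.414; 3:2 ≈ 1.500.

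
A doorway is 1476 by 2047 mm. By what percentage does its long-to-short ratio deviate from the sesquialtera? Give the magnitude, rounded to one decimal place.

7.5%

Ratio = 2047 / 1476 ≈ 1.3869.
Ideal 3:2 = 1.5000. |1.3869 − 1.5000| / 1.5000 ≈ 7.54% → 7.5%.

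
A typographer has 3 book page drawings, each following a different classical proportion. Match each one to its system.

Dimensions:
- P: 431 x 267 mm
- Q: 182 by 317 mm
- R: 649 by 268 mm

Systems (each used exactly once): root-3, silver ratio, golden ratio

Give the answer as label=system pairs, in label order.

Ratios: P ≈ 1.614; Q ≈ 1.742; R ≈ 2.422.
Targets: root-3 ≈ 1.732; silver ratio ≈ 2.414; golden ratio ≈ 1.618.

P=golden ratio, Q=root-3, R=silver ratio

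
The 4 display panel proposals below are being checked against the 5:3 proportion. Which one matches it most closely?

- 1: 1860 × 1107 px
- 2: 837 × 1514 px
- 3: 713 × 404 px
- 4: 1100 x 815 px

Target 5:3 ≈ 1.667.
1: 1.680 (Δ0.013)  2: 1.809 (Δ0.142)  3: 1.765 (Δ0.098)  4: 1.350 (Δ0.317)

1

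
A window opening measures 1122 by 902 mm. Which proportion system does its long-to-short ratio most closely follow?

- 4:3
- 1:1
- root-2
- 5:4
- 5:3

Ratio = 1122 / 902 ≈ 1.244.
Distances: 4:3 1.333 (Δ 0.089); 1:1 1.000 (Δ 0.244); root-2 1.414 (Δ 0.170); 5:4 1.250 (Δ 0.006); 5:3 1.667 (Δ 0.423).

5:4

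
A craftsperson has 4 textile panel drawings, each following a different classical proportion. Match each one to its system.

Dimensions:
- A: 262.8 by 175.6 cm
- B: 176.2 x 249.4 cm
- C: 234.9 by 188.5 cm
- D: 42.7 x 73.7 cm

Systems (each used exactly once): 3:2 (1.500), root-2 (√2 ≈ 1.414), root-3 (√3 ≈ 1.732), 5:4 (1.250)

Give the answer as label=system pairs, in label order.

A = 262.8/175.6 ≈ 1.497 → 3:2 (1.500)
B = 249.4/176.2 ≈ 1.415 → root-2 (1.414)
C = 234.9/188.5 ≈ 1.246 → 5:4 (1.250)
D = 73.7/42.7 ≈ 1.726 → root-3 (1.732)

A=3:2, B=root-2, C=5:4, D=root-3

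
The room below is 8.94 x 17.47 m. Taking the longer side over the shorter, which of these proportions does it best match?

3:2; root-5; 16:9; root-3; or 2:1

2:1

Ratio = 17.47 / 8.94 ≈ 1.954.
Distances: 3:2 1.500 (Δ 0.454); root-5 2.236 (Δ 0.282); 16:9 1.778 (Δ 0.176); root-3 1.732 (Δ 0.222); 2:1 2.000 (Δ 0.046).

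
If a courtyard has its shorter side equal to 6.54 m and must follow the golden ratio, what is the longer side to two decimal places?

golden ratio ≈ 1.61803.
Longer side = 6.54 × 1.61803 ≈ 10.5819 → 10.58 m.

10.58 m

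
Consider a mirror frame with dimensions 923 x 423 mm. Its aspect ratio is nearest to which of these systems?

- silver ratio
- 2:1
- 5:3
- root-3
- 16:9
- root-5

923/423 ≈ 2.182. Nearest candidates are root-5 (2.236, off by 0.054) and 2:1 (2.000, off by 0.182).

root-5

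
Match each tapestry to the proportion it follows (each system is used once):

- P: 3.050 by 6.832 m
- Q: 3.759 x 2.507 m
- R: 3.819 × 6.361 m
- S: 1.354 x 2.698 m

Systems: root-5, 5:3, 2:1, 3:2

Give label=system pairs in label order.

P=root-5, Q=3:2, R=5:3, S=2:1

Ratios: P ≈ 2.240; Q ≈ 1.499; R ≈ 1.666; S ≈ 1.993.
Targets: root-5 ≈ 2.236; 5:3 ≈ 1.667; 2:1 ≈ 2.000; 3:2 ≈ 1.500.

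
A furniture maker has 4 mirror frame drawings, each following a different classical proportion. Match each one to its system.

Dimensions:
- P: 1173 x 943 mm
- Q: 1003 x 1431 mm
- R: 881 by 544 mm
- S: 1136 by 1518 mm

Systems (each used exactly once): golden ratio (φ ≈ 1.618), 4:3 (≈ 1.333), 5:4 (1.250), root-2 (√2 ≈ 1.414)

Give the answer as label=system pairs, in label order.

P = 1173/943 ≈ 1.244 → 5:4 (1.250)
Q = 1431/1003 ≈ 1.427 → root-2 (1.414)
R = 881/544 ≈ 1.619 → golden ratio (1.618)
S = 1518/1136 ≈ 1.336 → 4:3 (1.333)

P=5:4, Q=root-2, R=golden ratio, S=4:3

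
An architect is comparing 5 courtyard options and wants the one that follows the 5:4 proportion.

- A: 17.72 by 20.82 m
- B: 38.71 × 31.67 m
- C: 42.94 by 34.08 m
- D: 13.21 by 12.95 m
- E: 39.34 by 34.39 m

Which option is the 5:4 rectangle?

C

Ratios (long/short): A ≈ 1.175; B ≈ 1.222; C ≈ 1.260; D ≈ 1.020; E ≈ 1.144.
5:4 ≈ 1.250; option C is nearest (Δ 0.010).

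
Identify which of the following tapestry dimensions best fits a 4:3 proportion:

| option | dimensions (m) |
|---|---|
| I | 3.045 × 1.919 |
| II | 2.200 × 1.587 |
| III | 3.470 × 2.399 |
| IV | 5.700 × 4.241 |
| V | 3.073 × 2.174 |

Ratios (long/short): I ≈ 1.587; II ≈ 1.386; III ≈ 1.446; IV ≈ 1.344; V ≈ 1.414.
4:3 ≈ 1.333; option IV is nearest (Δ 0.011).

IV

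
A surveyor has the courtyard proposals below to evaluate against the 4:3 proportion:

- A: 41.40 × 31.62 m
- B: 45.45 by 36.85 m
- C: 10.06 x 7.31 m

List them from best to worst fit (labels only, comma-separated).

A, C, B

A: 41.40/31.62 ≈ 1.309 → |1.309 − 1.333| = 0.024
B: 45.45/36.85 ≈ 1.233 → |1.233 − 1.333| = 0.100
C: 10.06/7.31 ≈ 1.376 → |1.376 − 1.333| = 0.043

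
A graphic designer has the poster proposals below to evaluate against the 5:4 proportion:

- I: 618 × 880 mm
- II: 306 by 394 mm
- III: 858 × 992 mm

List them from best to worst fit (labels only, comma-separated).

II, III, I

Ratios: I = 880 / 618 ≈ 1.424; II = 394 / 306 ≈ 1.288; III = 992 / 858 ≈ 1.156.
|Δ from 1.250|: I 0.174; II 0.038; III 0.094.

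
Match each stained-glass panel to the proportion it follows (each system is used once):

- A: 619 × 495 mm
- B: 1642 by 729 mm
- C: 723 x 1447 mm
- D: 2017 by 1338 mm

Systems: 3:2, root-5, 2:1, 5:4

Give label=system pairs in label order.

A = 619/495 ≈ 1.251 → 5:4 (1.250)
B = 1642/729 ≈ 2.252 → root-5 (2.236)
C = 1447/723 ≈ 2.001 → 2:1 (2.000)
D = 2017/1338 ≈ 1.507 → 3:2 (1.500)

A=5:4, B=root-5, C=2:1, D=3:2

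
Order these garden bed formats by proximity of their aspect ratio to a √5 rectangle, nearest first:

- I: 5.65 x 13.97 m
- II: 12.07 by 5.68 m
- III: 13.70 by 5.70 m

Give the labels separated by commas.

Ratios: I = 13.97 / 5.65 ≈ 2.473; II = 12.07 / 5.68 ≈ 2.125; III = 13.70 / 5.70 ≈ 2.404.
|Δ from 2.236|: I 0.237; II 0.111; III 0.168.

II, III, I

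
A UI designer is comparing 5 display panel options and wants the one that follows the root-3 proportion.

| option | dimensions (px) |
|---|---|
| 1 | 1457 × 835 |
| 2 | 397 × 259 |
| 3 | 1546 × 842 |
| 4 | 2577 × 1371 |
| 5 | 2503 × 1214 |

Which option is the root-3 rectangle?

1

Target root-3 ≈ 1.732.
1: 1.745 (Δ0.013)  2: 1.533 (Δ0.199)  3: 1.836 (Δ0.104)  4: 1.880 (Δ0.148)  5: 2.062 (Δ0.330)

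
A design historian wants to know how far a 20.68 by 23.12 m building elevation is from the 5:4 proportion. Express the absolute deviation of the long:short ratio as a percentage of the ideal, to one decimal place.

Ratio = 23.12 / 20.68 ≈ 1.1180.
Ideal 5:4 = 1.2500. |1.1180 − 1.2500| / 1.2500 ≈ 10.56% → 10.6%.

10.6%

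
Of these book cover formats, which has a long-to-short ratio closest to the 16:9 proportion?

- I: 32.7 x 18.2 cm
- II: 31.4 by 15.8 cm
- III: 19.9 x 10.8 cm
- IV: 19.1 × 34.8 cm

Target 16:9 ≈ 1.778.
I: 1.797 (Δ0.019)  II: 1.987 (Δ0.209)  III: 1.843 (Δ0.065)  IV: 1.822 (Δ0.044)

I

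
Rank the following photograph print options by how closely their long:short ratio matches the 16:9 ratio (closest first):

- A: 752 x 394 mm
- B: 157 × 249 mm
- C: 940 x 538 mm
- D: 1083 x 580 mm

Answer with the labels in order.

C, D, A, B

Ratios: A = 752 / 394 ≈ 1.909; B = 249 / 157 ≈ 1.586; C = 940 / 538 ≈ 1.747; D = 1083 / 580 ≈ 1.867.
|Δ from 1.778|: A 0.131; B 0.192; C 0.031; D 0.089.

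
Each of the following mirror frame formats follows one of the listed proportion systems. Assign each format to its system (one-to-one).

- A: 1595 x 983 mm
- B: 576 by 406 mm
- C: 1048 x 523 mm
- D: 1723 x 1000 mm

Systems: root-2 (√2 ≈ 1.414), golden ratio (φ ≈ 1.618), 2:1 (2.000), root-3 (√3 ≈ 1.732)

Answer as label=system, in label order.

Ratios: A ≈ 1.623; B ≈ 1.419; C ≈ 2.004; D ≈ 1.723.
Targets: root-2 ≈ 1.414; golden ratio ≈ 1.618; 2:1 ≈ 2.000; root-3 ≈ 1.732.

A=golden ratio, B=root-2, C=2:1, D=root-3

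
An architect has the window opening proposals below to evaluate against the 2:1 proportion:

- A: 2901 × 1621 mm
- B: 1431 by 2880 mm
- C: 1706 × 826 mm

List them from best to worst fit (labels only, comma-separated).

A: 2901/1621 ≈ 1.790 → |1.790 − 2.000| = 0.210
B: 2880/1431 ≈ 2.013 → |2.013 − 2.000| = 0.013
C: 1706/826 ≈ 2.065 → |2.065 − 2.000| = 0.065

B, C, A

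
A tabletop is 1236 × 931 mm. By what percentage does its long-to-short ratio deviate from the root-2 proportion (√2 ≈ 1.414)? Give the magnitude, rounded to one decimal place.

6.1%

Ratio = 1236 / 931 ≈ 1.3276.
Ideal root-2 ≈ 1.4142. |1.3276 − 1.4142| / 1.4142 ≈ 6.12% → 6.1%.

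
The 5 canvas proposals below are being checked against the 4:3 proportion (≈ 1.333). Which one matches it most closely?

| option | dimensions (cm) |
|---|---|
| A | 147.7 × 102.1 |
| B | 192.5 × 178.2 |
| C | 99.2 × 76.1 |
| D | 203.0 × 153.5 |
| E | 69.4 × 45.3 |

D

Ratios (long/short): A ≈ 1.447; B ≈ 1.080; C ≈ 1.304; D ≈ 1.322; E ≈ 1.532.
4:3 ≈ 1.333; option D is nearest (Δ 0.011).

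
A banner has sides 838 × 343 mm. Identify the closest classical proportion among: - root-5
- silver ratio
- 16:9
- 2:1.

silver ratio

Ratio = 838 / 343 ≈ 2.443.
Distances: root-5 2.236 (Δ 0.207); silver ratio 2.414 (Δ 0.029); 16:9 1.778 (Δ 0.665); 2:1 2.000 (Δ 0.443).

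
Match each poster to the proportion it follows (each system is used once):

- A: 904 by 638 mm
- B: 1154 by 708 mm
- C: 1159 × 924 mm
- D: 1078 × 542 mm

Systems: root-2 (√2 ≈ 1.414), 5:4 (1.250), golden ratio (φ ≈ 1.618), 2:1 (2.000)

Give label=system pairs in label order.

A=root-2, B=golden ratio, C=5:4, D=2:1

Ratios: A ≈ 1.417; B ≈ 1.630; C ≈ 1.254; D ≈ 1.989.
Targets: root-2 ≈ 1.414; 5:4 ≈ 1.250; golden ratio ≈ 1.618; 2:1 ≈ 2.000.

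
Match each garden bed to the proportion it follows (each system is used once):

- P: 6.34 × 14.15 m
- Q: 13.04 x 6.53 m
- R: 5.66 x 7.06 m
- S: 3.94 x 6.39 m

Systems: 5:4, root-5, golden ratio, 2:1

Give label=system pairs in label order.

P=root-5, Q=2:1, R=5:4, S=golden ratio

Ratios: P ≈ 2.232; Q ≈ 1.997; R ≈ 1.247; S ≈ 1.622.
Targets: 5:4 ≈ 1.250; root-5 ≈ 2.236; golden ratio ≈ 1.618; 2:1 ≈ 2.000.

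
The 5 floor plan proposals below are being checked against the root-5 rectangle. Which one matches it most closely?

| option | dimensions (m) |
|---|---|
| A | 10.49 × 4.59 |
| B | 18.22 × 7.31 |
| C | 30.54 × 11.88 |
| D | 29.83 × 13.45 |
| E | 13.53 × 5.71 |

D

Target root-5 ≈ 2.236.
A: 2.285 (Δ0.049)  B: 2.492 (Δ0.256)  C: 2.571 (Δ0.335)  D: 2.218 (Δ0.018)  E: 2.370 (Δ0.134)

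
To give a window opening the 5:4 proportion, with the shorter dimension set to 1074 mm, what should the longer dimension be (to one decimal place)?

5:4 = 1.25000.
Longer side = 1074 × 1.25000 ≈ 1342.500 → 1342.5 mm.

1342.5 mm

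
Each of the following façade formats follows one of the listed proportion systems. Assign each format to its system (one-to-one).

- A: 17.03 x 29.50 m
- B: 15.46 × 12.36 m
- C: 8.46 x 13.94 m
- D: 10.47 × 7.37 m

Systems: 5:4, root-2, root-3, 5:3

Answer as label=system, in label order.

A = 29.50/17.03 ≈ 1.732 → root-3 (1.732)
B = 15.46/12.36 ≈ 1.251 → 5:4 (1.250)
C = 13.94/8.46 ≈ 1.648 → 5:3 (1.667)
D = 10.47/7.37 ≈ 1.421 → root-2 (1.414)

A=root-3, B=5:4, C=5:3, D=root-2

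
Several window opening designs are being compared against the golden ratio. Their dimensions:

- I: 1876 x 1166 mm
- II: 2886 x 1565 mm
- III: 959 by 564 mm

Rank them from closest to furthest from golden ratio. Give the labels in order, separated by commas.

I, III, II

I: 1876/1166 ≈ 1.609 → |1.609 − 1.618| = 0.009
II: 2886/1565 ≈ 1.844 → |1.844 − 1.618| = 0.226
III: 959/564 ≈ 1.700 → |1.700 − 1.618| = 0.082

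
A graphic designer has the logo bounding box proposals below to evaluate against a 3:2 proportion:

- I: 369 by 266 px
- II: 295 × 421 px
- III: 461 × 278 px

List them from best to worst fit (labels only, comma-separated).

II, I, III

I: 369/266 ≈ 1.387 → |1.387 − 1.500| = 0.113
II: 421/295 ≈ 1.427 → |1.427 − 1.500| = 0.073
III: 461/278 ≈ 1.658 → |1.658 − 1.500| = 0.158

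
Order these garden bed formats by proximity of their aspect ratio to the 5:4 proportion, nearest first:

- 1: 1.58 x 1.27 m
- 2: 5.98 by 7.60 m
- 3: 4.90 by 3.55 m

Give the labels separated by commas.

1: 1.58/1.27 ≈ 1.244 → |1.244 − 1.250| = 0.006
2: 7.60/5.98 ≈ 1.271 → |1.271 − 1.250| = 0.021
3: 4.90/3.55 ≈ 1.380 → |1.380 − 1.250| = 0.130

1, 2, 3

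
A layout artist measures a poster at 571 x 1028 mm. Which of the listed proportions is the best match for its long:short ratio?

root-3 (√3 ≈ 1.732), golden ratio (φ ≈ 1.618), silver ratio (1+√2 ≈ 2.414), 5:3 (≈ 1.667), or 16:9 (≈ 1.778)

Ratio = 1028 / 571 ≈ 1.800.
Distances: root-3 1.732 (Δ 0.068); golden ratio 1.618 (Δ 0.182); silver ratio 2.414 (Δ 0.614); 5:3 1.667 (Δ 0.133); 16:9 1.778 (Δ 0.022).

16:9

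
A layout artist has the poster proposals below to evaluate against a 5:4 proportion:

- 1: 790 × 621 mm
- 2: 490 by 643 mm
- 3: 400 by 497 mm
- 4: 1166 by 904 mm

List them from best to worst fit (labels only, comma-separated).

3, 1, 4, 2

Ratios: 1 = 790 / 621 ≈ 1.272; 2 = 643 / 490 ≈ 1.312; 3 = 497 / 400 ≈ 1.242; 4 = 1166 / 904 ≈ 1.290.
|Δ from 1.250|: 1 0.022; 2 0.062; 3 0.008; 4 0.040.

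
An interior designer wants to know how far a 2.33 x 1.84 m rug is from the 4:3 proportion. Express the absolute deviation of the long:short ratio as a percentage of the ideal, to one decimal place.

Ratio = 2.33 / 1.84 ≈ 1.2663.
Ideal 4:3 ≈ 1.3333. |1.2663 − 1.3333| / 1.3333 ≈ 5.03% → 5.0%.

5.0%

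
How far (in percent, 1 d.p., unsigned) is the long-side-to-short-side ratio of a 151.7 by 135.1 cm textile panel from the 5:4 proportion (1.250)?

Ratio = 151.7 / 135.1 ≈ 1.1229.
Ideal 5:4 = 1.2500. |1.1229 − 1.2500| / 1.2500 ≈ 10.17% → 10.2%.

10.2%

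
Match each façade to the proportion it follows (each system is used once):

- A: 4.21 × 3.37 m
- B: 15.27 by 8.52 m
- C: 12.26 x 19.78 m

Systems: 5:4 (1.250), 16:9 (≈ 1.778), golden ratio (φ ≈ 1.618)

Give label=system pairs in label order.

A=5:4, B=16:9, C=golden ratio

A = 4.21/3.37 ≈ 1.249 → 5:4 (1.250)
B = 15.27/8.52 ≈ 1.792 → 16:9 (1.778)
C = 19.78/12.26 ≈ 1.613 → golden ratio (1.618)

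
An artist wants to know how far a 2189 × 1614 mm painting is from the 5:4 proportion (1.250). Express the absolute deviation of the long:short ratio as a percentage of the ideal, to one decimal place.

8.5%

Ratio = 2189 / 1614 ≈ 1.3563.
Ideal 5:4 = 1.2500. |1.3563 − 1.2500| / 1.2500 ≈ 8.50% → 8.5%.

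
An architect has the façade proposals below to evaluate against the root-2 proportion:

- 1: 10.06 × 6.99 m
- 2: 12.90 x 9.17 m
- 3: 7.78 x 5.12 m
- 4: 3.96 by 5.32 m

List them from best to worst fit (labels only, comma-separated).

2, 1, 4, 3

1: 10.06/6.99 ≈ 1.439 → |1.439 − 1.414| = 0.025
2: 12.90/9.17 ≈ 1.407 → |1.407 − 1.414| = 0.007
3: 7.78/5.12 ≈ 1.520 → |1.520 − 1.414| = 0.106
4: 5.32/3.96 ≈ 1.343 → |1.343 − 1.414| = 0.071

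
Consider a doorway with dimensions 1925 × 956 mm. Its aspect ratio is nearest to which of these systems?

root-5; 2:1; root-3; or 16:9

2:1

1925/956 ≈ 2.014. Nearest candidates are 2:1 (2.000, off by 0.014) and root-5 (2.236, off by 0.222).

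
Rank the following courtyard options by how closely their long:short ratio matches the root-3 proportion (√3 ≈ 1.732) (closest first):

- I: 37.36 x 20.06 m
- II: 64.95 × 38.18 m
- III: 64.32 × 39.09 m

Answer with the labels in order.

Ratios: I = 37.36 / 20.06 ≈ 1.862; II = 64.95 / 38.18 ≈ 1.701; III = 64.32 / 39.09 ≈ 1.645.
|Δ from 1.732|: I 0.130; II 0.031; III 0.087.

II, III, I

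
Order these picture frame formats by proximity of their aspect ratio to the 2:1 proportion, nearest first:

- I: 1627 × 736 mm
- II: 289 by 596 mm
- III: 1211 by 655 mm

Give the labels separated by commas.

Ratios: I = 1627 / 736 ≈ 2.211; II = 596 / 289 ≈ 2.062; III = 1211 / 655 ≈ 1.849.
|Δ from 2.000|: I 0.211; II 0.062; III 0.151.

II, III, I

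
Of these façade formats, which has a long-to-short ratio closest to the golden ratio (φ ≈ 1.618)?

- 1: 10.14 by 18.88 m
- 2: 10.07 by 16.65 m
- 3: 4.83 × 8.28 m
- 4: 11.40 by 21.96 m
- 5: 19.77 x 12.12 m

5

Target golden ratio ≈ 1.618.
1: 1.862 (Δ0.244)  2: 1.653 (Δ0.035)  3: 1.714 (Δ0.096)  4: 1.926 (Δ0.308)  5: 1.631 (Δ0.013)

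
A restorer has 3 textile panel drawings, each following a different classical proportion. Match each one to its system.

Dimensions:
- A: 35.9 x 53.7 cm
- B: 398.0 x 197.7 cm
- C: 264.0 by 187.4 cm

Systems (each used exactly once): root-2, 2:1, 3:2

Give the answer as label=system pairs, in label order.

Ratios: A ≈ 1.496; B ≈ 2.013; C ≈ 1.409.
Targets: root-2 ≈ 1.414; 2:1 ≈ 2.000; 3:2 ≈ 1.500.

A=3:2, B=2:1, C=root-2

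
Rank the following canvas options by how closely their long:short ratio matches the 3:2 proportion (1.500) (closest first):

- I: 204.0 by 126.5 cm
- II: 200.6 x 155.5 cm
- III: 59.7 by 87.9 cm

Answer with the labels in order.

I: 204.0/126.5 ≈ 1.613 → |1.613 − 1.500| = 0.113
II: 200.6/155.5 ≈ 1.290 → |1.290 − 1.500| = 0.210
III: 87.9/59.7 ≈ 1.472 → |1.472 − 1.500| = 0.028

III, I, II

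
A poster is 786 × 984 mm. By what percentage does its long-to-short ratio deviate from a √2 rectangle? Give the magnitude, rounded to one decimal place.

Ratio = 984 / 786 ≈ 1.2519.
Ideal root-2 ≈ 1.4142. |1.2519 − 1.4142| / 1.4142 ≈ 11.48% → 11.5%.

11.5%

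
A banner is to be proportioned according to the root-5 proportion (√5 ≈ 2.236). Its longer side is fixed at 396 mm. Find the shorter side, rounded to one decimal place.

root-5 ≈ 2.23607.
Shorter side = 396 ÷ 2.23607 ≈ 177.096 → 177.1 mm.

177.1 mm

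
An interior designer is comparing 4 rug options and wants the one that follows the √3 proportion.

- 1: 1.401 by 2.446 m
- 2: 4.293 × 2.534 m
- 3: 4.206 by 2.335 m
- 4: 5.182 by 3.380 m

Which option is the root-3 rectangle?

1

Target root-3 ≈ 1.732.
1: 1.746 (Δ0.014)  2: 1.694 (Δ0.038)  3: 1.801 (Δ0.069)  4: 1.533 (Δ0.199)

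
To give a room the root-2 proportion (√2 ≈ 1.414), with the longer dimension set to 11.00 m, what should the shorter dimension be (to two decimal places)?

7.78 m

root-2 ≈ 1.41421.
Shorter side = 11.00 ÷ 1.41421 ≈ 7.7782 → 7.78 m.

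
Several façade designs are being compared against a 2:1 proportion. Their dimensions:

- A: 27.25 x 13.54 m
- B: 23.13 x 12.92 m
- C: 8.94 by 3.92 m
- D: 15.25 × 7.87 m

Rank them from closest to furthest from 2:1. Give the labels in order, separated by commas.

A, D, B, C

Ratios: A = 27.25 / 13.54 ≈ 2.013; B = 23.13 / 12.92 ≈ 1.790; C = 8.94 / 3.92 ≈ 2.281; D = 15.25 / 7.87 ≈ 1.938.
|Δ from 2.000|: A 0.013; B 0.210; C 0.281; D 0.062.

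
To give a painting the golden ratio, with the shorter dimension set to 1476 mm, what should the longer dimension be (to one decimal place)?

2388.2 mm

golden ratio ≈ 1.61803.
Longer side = 1476 × 1.61803 ≈ 2388.212 → 2388.2 mm.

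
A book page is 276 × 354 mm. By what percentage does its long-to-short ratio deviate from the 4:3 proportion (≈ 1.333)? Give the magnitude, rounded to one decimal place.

3.8%

Ratio = 354 / 276 ≈ 1.2826.
Ideal 4:3 ≈ 1.3333. |1.2826 − 1.3333| / 1.3333 ≈ 3.80% → 3.8%.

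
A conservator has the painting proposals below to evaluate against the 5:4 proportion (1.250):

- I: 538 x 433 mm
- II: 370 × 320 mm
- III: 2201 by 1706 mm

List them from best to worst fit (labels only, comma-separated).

I, III, II

Ratios: I = 538 / 433 ≈ 1.242; II = 370 / 320 ≈ 1.156; III = 2201 / 1706 ≈ 1.290.
|Δ from 1.250|: I 0.008; II 0.094; III 0.040.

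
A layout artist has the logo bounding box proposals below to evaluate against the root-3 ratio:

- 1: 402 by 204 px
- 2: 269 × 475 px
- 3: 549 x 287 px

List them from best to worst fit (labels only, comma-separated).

2, 3, 1

Ratios: 1 = 402 / 204 ≈ 1.971; 2 = 475 / 269 ≈ 1.766; 3 = 549 / 287 ≈ 1.913.
|Δ from 1.732|: 1 0.239; 2 0.034; 3 0.181.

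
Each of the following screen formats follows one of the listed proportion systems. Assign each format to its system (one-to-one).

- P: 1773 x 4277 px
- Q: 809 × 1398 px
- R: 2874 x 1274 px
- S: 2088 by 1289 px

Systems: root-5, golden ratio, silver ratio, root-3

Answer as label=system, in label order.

P=silver ratio, Q=root-3, R=root-5, S=golden ratio

Ratios: P ≈ 2.412; Q ≈ 1.728; R ≈ 2.256; S ≈ 1.620.
Targets: root-5 ≈ 2.236; golden ratio ≈ 1.618; silver ratio ≈ 2.414; root-3 ≈ 1.732.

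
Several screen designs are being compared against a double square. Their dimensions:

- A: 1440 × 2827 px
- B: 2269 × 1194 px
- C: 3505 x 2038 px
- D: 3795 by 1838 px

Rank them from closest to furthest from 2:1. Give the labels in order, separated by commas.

A, D, B, C

Ratios: A = 2827 / 1440 ≈ 1.963; B = 2269 / 1194 ≈ 1.900; C = 3505 / 2038 ≈ 1.720; D = 3795 / 1838 ≈ 2.065.
|Δ from 2.000|: A 0.037; B 0.100; C 0.280; D 0.065.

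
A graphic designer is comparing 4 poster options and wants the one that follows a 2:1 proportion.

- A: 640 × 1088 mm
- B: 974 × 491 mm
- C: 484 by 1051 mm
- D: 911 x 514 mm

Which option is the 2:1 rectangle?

B

Target 2:1 ≈ 2.000.
A: 1.700 (Δ0.300)  B: 1.984 (Δ0.016)  C: 2.171 (Δ0.171)  D: 1.772 (Δ0.228)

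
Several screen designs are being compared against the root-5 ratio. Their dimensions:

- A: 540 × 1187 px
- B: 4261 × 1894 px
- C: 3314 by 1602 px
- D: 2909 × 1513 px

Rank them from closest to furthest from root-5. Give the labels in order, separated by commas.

Ratios: A = 1187 / 540 ≈ 2.198; B = 4261 / 1894 ≈ 2.250; C = 3314 / 1602 ≈ 2.069; D = 2909 / 1513 ≈ 1.923.
|Δ from 2.236|: A 0.038; B 0.014; C 0.167; D 0.313.

B, A, C, D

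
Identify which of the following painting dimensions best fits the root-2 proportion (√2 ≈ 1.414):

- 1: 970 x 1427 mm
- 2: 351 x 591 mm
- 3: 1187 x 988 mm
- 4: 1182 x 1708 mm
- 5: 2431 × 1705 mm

Target root-2 ≈ 1.414.
1: 1.471 (Δ0.057)  2: 1.684 (Δ0.270)  3: 1.201 (Δ0.213)  4: 1.445 (Δ0.031)  5: 1.426 (Δ0.012)

5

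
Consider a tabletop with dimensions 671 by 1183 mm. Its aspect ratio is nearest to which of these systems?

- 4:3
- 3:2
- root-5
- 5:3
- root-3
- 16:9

Ratio = 1183 / 671 ≈ 1.763.
Distances: 4:3 1.333 (Δ 0.430); 3:2 1.500 (Δ 0.263); root-5 2.236 (Δ 0.473); 5:3 1.667 (Δ 0.096); root-3 1.732 (Δ 0.031); 16:9 1.778 (Δ 0.015).

16:9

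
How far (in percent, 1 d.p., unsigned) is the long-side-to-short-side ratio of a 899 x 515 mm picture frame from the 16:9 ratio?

Ratio = 899 / 515 ≈ 1.7456.
Ideal 16:9 ≈ 1.7778. |1.7456 − 1.7778| / 1.7778 ≈ 1.81% → 1.8%.

1.8%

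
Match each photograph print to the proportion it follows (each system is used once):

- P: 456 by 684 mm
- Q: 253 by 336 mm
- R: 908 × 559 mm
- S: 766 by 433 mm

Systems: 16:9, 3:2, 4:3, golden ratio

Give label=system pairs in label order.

P=3:2, Q=4:3, R=golden ratio, S=16:9

P = 684/456 ≈ 1.500 → 3:2 (1.500)
Q = 336/253 ≈ 1.328 → 4:3 (1.333)
R = 908/559 ≈ 1.624 → golden ratio (1.618)
S = 766/433 ≈ 1.769 → 16:9 (1.778)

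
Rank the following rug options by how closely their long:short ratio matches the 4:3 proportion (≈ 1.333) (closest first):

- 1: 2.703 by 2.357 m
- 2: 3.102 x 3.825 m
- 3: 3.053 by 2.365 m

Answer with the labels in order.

3, 2, 1

1: 2.703/2.357 ≈ 1.147 → |1.147 − 1.333| = 0.186
2: 3.825/3.102 ≈ 1.233 → |1.233 − 1.333| = 0.100
3: 3.053/2.365 ≈ 1.291 → |1.291 − 1.333| = 0.042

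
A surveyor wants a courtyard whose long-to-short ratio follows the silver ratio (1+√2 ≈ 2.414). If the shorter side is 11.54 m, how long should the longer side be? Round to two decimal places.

27.86 m

silver ratio ≈ 2.41421.
Longer side = 11.54 × 2.41421 ≈ 27.8600 → 27.86 m.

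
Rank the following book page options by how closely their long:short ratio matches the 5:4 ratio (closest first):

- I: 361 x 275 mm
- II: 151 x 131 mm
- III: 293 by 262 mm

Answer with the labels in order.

I: 361/275 ≈ 1.313 → |1.313 − 1.250| = 0.063
II: 151/131 ≈ 1.153 → |1.153 − 1.250| = 0.097
III: 293/262 ≈ 1.118 → |1.118 − 1.250| = 0.132

I, II, III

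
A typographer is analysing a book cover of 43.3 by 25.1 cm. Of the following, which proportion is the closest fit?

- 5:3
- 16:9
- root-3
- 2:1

Ratio = 43.3 / 25.1 ≈ 1.725.
Distances: 5:3 1.667 (Δ 0.058); 16:9 1.778 (Δ 0.053); root-3 1.732 (Δ 0.007); 2:1 2.000 (Δ 0.275).

root-3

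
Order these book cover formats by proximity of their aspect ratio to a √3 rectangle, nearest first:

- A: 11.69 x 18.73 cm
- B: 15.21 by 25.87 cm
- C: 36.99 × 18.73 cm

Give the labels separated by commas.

B, A, C

Ratios: A = 18.73 / 11.69 ≈ 1.602; B = 25.87 / 15.21 ≈ 1.701; C = 36.99 / 18.73 ≈ 1.975.
|Δ from 1.732|: A 0.130; B 0.031; C 0.243.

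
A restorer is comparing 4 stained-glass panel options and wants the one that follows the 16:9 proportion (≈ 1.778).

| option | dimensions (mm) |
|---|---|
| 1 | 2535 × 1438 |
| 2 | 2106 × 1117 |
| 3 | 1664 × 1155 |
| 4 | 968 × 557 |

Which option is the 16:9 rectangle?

1

Ratios (long/short): 1 ≈ 1.763; 2 ≈ 1.885; 3 ≈ 1.441; 4 ≈ 1.738.
16:9 ≈ 1.778; option 1 is nearest (Δ 0.015).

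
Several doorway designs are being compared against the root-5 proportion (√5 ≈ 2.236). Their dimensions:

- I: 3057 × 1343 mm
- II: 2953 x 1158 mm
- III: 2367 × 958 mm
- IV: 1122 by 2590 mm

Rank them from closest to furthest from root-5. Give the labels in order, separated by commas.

Ratios: I = 3057 / 1343 ≈ 2.276; II = 2953 / 1158 ≈ 2.550; III = 2367 / 958 ≈ 2.471; IV = 2590 / 1122 ≈ 2.308.
|Δ from 2.236|: I 0.040; II 0.314; III 0.235; IV 0.072.

I, IV, III, II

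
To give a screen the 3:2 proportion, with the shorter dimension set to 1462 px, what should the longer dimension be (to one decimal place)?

3:2 = 1.50000.
Longer side = 1462 × 1.50000 ≈ 2193.000 → 2193.0 px.

2193.0 px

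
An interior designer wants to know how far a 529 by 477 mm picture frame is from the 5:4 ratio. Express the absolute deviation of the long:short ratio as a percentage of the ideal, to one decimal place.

11.3%

Ratio = 529 / 477 ≈ 1.1090.
Ideal 5:4 = 1.2500. |1.1090 − 1.2500| / 1.2500 ≈ 11.28% → 11.3%.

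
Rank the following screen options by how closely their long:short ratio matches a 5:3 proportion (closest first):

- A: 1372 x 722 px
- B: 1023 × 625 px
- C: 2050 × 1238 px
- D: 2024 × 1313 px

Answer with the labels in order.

Ratios: A = 1372 / 722 ≈ 1.900; B = 1023 / 625 ≈ 1.637; C = 2050 / 1238 ≈ 1.656; D = 2024 / 1313 ≈ 1.542.
|Δ from 1.667|: A 0.233; B 0.030; C 0.011; D 0.125.

C, B, D, A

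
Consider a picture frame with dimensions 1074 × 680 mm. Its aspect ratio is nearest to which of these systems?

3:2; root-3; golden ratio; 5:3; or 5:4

golden ratio

Ratio = 1074 / 680 ≈ 1.579.
Distances: 3:2 1.500 (Δ 0.079); root-3 1.732 (Δ 0.153); golden ratio 1.618 (Δ 0.039); 5:3 1.667 (Δ 0.088); 5:4 1.250 (Δ 0.329).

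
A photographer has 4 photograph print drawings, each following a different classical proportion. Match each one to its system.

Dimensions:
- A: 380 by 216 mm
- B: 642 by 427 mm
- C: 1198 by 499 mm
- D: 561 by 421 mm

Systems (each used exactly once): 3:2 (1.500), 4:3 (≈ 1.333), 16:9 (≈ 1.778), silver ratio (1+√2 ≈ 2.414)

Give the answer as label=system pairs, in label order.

A=16:9, B=3:2, C=silver ratio, D=4:3

Ratios: A ≈ 1.759; B ≈ 1.504; C ≈ 2.401; D ≈ 1.333.
Targets: 3:2 ≈ 1.500; 4:3 ≈ 1.333; 16:9 ≈ 1.778; silver ratio ≈ 2.414.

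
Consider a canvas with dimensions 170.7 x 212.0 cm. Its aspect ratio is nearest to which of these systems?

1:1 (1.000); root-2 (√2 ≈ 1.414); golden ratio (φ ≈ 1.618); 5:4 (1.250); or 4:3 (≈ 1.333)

Ratio = 212.0 / 170.7 ≈ 1.242.
Distances: 1:1 1.000 (Δ 0.242); root-2 1.414 (Δ 0.172); golden ratio 1.618 (Δ 0.376); 5:4 1.250 (Δ 0.008); 4:3 1.333 (Δ 0.091).

5:4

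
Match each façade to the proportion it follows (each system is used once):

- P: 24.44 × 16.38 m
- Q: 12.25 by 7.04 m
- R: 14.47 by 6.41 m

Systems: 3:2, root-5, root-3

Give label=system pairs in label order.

P=3:2, Q=root-3, R=root-5

Ratios: P ≈ 1.492; Q ≈ 1.740; R ≈ 2.257.
Targets: 3:2 ≈ 1.500; root-5 ≈ 2.236; root-3 ≈ 1.732.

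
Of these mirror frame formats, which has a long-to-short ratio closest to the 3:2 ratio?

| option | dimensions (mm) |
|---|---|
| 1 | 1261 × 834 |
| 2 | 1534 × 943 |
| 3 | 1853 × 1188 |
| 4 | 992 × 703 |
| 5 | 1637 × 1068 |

Ratios (long/short): 1 ≈ 1.512; 2 ≈ 1.627; 3 ≈ 1.560; 4 ≈ 1.411; 5 ≈ 1.533.
3:2 ≈ 1.500; option 1 is nearest (Δ 0.012).

1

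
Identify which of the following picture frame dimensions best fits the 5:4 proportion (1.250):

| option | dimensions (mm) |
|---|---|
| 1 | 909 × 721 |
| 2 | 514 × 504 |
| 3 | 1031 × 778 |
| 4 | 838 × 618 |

Target 5:4 ≈ 1.250.
1: 1.261 (Δ0.011)  2: 1.020 (Δ0.230)  3: 1.325 (Δ0.075)  4: 1.356 (Δ0.106)

1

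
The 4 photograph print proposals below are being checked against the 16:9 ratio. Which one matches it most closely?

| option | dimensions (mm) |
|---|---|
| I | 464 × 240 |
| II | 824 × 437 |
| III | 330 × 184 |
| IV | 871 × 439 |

Target 16:9 ≈ 1.778.
I: 1.933 (Δ0.155)  II: 1.886 (Δ0.108)  III: 1.793 (Δ0.015)  IV: 1.984 (Δ0.206)

III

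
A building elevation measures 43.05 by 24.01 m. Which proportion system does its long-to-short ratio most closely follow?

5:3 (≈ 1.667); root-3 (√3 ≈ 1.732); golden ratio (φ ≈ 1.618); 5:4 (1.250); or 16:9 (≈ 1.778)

43.05/24.01 ≈ 1.793. Nearest candidates are 16:9 (1.778, off by 0.015) and root-3 (1.732, off by 0.061).

16:9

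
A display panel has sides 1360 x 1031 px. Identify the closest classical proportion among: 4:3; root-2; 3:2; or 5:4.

4:3

Ratio = 1360 / 1031 ≈ 1.319.
Distances: 4:3 1.333 (Δ 0.014); root-2 1.414 (Δ 0.095); 3:2 1.500 (Δ 0.181); 5:4 1.250 (Δ 0.069).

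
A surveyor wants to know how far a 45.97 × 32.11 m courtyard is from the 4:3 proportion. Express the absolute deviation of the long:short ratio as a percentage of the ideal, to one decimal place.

7.4%

Ratio = 45.97 / 32.11 ≈ 1.4316.
Ideal 4:3 ≈ 1.3333. |1.4316 − 1.3333| / 1.3333 ≈ 7.37% → 7.4%.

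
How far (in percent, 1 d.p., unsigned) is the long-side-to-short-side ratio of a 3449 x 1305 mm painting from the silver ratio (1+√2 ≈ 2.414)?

9.5%

Ratio = 3449 / 1305 ≈ 2.6429.
Ideal silver ratio ≈ 2.4142. |2.6429 − 2.4142| / 2.4142 ≈ 9.47% → 9.5%.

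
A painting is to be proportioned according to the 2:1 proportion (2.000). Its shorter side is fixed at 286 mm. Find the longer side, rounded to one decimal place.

572.0 mm

2:1 = 2.00000.
Longer side = 286 × 2.00000 ≈ 572.000 → 572.0 mm.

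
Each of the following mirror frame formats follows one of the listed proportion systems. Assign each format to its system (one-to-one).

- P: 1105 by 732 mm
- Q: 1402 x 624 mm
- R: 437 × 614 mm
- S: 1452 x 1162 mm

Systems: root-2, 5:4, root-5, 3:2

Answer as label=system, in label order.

P=3:2, Q=root-5, R=root-2, S=5:4

Ratios: P ≈ 1.510; Q ≈ 2.247; R ≈ 1.405; S ≈ 1.250.
Targets: root-2 ≈ 1.414; 5:4 ≈ 1.250; root-5 ≈ 2.236; 3:2 ≈ 1.500.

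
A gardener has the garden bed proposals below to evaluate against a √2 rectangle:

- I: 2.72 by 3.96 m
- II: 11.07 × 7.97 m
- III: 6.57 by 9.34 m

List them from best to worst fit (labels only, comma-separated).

III, II, I

Ratios: I = 3.96 / 2.72 ≈ 1.456; II = 11.07 / 7.97 ≈ 1.389; III = 9.34 / 6.57 ≈ 1.422.
|Δ from 1.414|: I 0.042; II 0.025; III 0.008.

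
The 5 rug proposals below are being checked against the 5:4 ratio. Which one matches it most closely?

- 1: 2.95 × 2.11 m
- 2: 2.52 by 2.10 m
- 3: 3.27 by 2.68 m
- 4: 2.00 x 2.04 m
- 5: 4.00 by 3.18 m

Target 5:4 ≈ 1.250.
1: 1.398 (Δ0.148)  2: 1.200 (Δ0.050)  3: 1.220 (Δ0.030)  4: 1.020 (Δ0.230)  5: 1.258 (Δ0.008)

5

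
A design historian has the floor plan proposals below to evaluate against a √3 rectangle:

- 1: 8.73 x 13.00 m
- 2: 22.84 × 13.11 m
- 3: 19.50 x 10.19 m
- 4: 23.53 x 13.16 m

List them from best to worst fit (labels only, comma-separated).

2, 4, 3, 1

1: 13.00/8.73 ≈ 1.489 → |1.489 − 1.732| = 0.243
2: 22.84/13.11 ≈ 1.742 → |1.742 − 1.732| = 0.010
3: 19.50/10.19 ≈ 1.914 → |1.914 − 1.732| = 0.182
4: 23.53/13.16 ≈ 1.788 → |1.788 − 1.732| = 0.056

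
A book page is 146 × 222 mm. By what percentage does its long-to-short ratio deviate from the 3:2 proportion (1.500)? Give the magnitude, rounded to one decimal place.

1.4%

Ratio = 222 / 146 ≈ 1.5205.
Ideal 3:2 = 1.5000. |1.5205 − 1.5000| / 1.5000 ≈ 1.37% → 1.4%.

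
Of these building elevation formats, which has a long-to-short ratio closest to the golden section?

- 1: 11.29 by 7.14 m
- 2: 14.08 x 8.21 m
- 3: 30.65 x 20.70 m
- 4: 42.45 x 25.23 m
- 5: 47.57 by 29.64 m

5

Ratios (long/short): 1 ≈ 1.581; 2 ≈ 1.715; 3 ≈ 1.481; 4 ≈ 1.683; 5 ≈ 1.605.
golden ratio ≈ 1.618; option 5 is nearest (Δ 0.013).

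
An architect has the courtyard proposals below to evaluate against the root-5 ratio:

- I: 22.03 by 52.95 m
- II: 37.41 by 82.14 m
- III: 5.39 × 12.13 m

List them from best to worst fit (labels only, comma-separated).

III, II, I

I: 52.95/22.03 ≈ 2.404 → |2.404 − 2.236| = 0.168
II: 82.14/37.41 ≈ 2.196 → |2.196 − 2.236| = 0.040
III: 12.13/5.39 ≈ 2.250 → |2.250 − 2.236| = 0.014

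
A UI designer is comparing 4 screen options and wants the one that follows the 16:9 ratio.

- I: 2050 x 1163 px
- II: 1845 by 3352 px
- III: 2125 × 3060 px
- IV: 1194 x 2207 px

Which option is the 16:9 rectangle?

I

Ratios (long/short): I ≈ 1.763; II ≈ 1.817; III ≈ 1.440; IV ≈ 1.848.
16:9 ≈ 1.778; option I is nearest (Δ 0.015).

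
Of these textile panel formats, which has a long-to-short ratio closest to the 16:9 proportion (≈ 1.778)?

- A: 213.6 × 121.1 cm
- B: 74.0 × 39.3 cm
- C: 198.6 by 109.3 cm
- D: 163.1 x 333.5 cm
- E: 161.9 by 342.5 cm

Ratios (long/short): A ≈ 1.764; B ≈ 1.883; C ≈ 1.817; D ≈ 2.045; E ≈ 2.116.
16:9 ≈ 1.778; option A is nearest (Δ 0.014).

A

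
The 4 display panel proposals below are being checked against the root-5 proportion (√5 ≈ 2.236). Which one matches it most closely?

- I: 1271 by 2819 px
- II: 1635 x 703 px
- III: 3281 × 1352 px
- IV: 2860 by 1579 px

Target root-5 ≈ 2.236.
I: 2.218 (Δ0.018)  II: 2.326 (Δ0.090)  III: 2.427 (Δ0.191)  IV: 1.811 (Δ0.425)

I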